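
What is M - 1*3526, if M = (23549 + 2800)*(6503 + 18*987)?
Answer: 639460355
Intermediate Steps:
M = 639463881 (M = 26349*(6503 + 17766) = 26349*24269 = 639463881)
M - 1*3526 = 639463881 - 1*3526 = 639463881 - 3526 = 639460355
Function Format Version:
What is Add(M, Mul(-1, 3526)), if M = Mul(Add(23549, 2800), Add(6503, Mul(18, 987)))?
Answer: 639460355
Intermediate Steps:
M = 639463881 (M = Mul(26349, Add(6503, 17766)) = Mul(26349, 24269) = 639463881)
Add(M, Mul(-1, 3526)) = Add(639463881, Mul(-1, 3526)) = Add(639463881, -3526) = 639460355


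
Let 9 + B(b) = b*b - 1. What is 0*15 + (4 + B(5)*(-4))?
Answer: -56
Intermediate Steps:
B(b) = -10 + b² (B(b) = -9 + (b*b - 1) = -9 + (b² - 1) = -9 + (-1 + b²) = -10 + b²)
0*15 + (4 + B(5)*(-4)) = 0*15 + (4 + (-10 + 5²)*(-4)) = 0 + (4 + (-10 + 25)*(-4)) = 0 + (4 + 15*(-4)) = 0 + (4 - 60) = 0 - 56 = -56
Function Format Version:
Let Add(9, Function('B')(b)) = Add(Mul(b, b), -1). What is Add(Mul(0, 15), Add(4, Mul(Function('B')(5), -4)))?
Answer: -56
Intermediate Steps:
Function('B')(b) = Add(-10, Pow(b, 2)) (Function('B')(b) = Add(-9, Add(Mul(b, b), -1)) = Add(-9, Add(Pow(b, 2), -1)) = Add(-9, Add(-1, Pow(b, 2))) = Add(-10, Pow(b, 2)))
Add(Mul(0, 15), Add(4, Mul(Function('B')(5), -4))) = Add(Mul(0, 15), Add(4, Mul(Add(-10, Pow(5, 2)), -4))) = Add(0, Add(4, Mul(Add(-10, 25), -4))) = Add(0, Add(4, Mul(15, -4))) = Add(0, Add(4, -60)) = Add(0, -56) = -56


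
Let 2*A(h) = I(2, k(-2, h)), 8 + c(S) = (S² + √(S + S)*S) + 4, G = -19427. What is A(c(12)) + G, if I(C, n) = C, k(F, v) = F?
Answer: -19426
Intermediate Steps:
c(S) = -4 + S² + √2*S^(3/2) (c(S) = -8 + ((S² + √(S + S)*S) + 4) = -8 + ((S² + √(2*S)*S) + 4) = -8 + ((S² + (√2*√S)*S) + 4) = -8 + ((S² + √2*S^(3/2)) + 4) = -8 + (4 + S² + √2*S^(3/2)) = -4 + S² + √2*S^(3/2))
A(h) = 1 (A(h) = (½)*2 = 1)
A(c(12)) + G = 1 - 19427 = -19426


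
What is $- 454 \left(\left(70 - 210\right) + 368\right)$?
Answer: $-103512$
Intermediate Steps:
$- 454 \left(\left(70 - 210\right) + 368\right) = - 454 \left(-140 + 368\right) = \left(-454\right) 228 = -103512$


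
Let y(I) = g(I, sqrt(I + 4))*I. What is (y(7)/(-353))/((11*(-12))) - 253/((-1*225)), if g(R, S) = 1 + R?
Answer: 983449/873675 ≈ 1.1256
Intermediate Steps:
y(I) = I*(1 + I) (y(I) = (1 + I)*I = I*(1 + I))
(y(7)/(-353))/((11*(-12))) - 253/((-1*225)) = ((7*(1 + 7))/(-353))/((11*(-12))) - 253/((-1*225)) = ((7*8)*(-1/353))/(-132) - 253/(-225) = (56*(-1/353))*(-1/132) - 253*(-1/225) = -56/353*(-1/132) + 253/225 = 14/11649 + 253/225 = 983449/873675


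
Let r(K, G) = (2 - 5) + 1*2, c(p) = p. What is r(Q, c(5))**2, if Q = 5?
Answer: 1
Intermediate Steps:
r(K, G) = -1 (r(K, G) = -3 + 2 = -1)
r(Q, c(5))**2 = (-1)**2 = 1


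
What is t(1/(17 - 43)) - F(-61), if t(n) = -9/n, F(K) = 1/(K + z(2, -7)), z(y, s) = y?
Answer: 13807/59 ≈ 234.02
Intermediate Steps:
F(K) = 1/(2 + K) (F(K) = 1/(K + 2) = 1/(2 + K))
t(1/(17 - 43)) - F(-61) = -9/(1/(17 - 43)) - 1/(2 - 61) = -9/(1/(-26)) - 1/(-59) = -9/(-1/26) - 1*(-1/59) = -9*(-26) + 1/59 = 234 + 1/59 = 13807/59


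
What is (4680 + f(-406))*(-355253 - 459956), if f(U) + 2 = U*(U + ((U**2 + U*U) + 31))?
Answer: 108985212949936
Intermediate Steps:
f(U) = -2 + U*(31 + U + 2*U**2) (f(U) = -2 + U*(U + ((U**2 + U*U) + 31)) = -2 + U*(U + ((U**2 + U**2) + 31)) = -2 + U*(U + (2*U**2 + 31)) = -2 + U*(U + (31 + 2*U**2)) = -2 + U*(31 + U + 2*U**2))
(4680 + f(-406))*(-355253 - 459956) = (4680 + (-2 + (-406)**2 + 2*(-406)**3 + 31*(-406)))*(-355253 - 459956) = (4680 + (-2 + 164836 + 2*(-66923416) - 12586))*(-815209) = (4680 + (-2 + 164836 - 133846832 - 12586))*(-815209) = (4680 - 133694584)*(-815209) = -133689904*(-815209) = 108985212949936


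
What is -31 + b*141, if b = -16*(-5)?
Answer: 11249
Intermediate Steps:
b = 80
-31 + b*141 = -31 + 80*141 = -31 + 11280 = 11249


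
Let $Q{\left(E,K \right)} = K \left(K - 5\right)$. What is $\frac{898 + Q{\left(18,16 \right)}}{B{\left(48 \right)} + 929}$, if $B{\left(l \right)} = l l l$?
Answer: $\frac{1074}{111521} \approx 0.0096305$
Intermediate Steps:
$B{\left(l \right)} = l^{3}$ ($B{\left(l \right)} = l l^{2} = l^{3}$)
$Q{\left(E,K \right)} = K \left(-5 + K\right)$
$\frac{898 + Q{\left(18,16 \right)}}{B{\left(48 \right)} + 929} = \frac{898 + 16 \left(-5 + 16\right)}{48^{3} + 929} = \frac{898 + 16 \cdot 11}{110592 + 929} = \frac{898 + 176}{111521} = 1074 \cdot \frac{1}{111521} = \frac{1074}{111521}$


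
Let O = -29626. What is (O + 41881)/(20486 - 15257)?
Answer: 4085/1743 ≈ 2.3437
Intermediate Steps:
(O + 41881)/(20486 - 15257) = (-29626 + 41881)/(20486 - 15257) = 12255/5229 = 12255*(1/5229) = 4085/1743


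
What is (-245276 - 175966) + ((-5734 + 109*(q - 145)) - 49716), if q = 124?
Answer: -478981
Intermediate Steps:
(-245276 - 175966) + ((-5734 + 109*(q - 145)) - 49716) = (-245276 - 175966) + ((-5734 + 109*(124 - 145)) - 49716) = -421242 + ((-5734 + 109*(-21)) - 49716) = -421242 + ((-5734 - 2289) - 49716) = -421242 + (-8023 - 49716) = -421242 - 57739 = -478981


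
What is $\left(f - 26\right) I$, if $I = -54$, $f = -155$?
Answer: $9774$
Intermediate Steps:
$\left(f - 26\right) I = \left(-155 - 26\right) \left(-54\right) = \left(-181\right) \left(-54\right) = 9774$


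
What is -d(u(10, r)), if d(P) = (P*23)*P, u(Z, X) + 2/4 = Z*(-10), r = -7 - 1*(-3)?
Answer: -929223/4 ≈ -2.3231e+5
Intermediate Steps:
r = -4 (r = -7 + 3 = -4)
u(Z, X) = -½ - 10*Z (u(Z, X) = -½ + Z*(-10) = -½ - 10*Z)
d(P) = 23*P² (d(P) = (23*P)*P = 23*P²)
-d(u(10, r)) = -23*(-½ - 10*10)² = -23*(-½ - 100)² = -23*(-201/2)² = -23*40401/4 = -1*929223/4 = -929223/4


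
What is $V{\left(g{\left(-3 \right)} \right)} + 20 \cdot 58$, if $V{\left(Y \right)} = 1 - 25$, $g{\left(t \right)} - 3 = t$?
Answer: $1136$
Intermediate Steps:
$g{\left(t \right)} = 3 + t$
$V{\left(Y \right)} = -24$ ($V{\left(Y \right)} = 1 - 25 = -24$)
$V{\left(g{\left(-3 \right)} \right)} + 20 \cdot 58 = -24 + 20 \cdot 58 = -24 + 1160 = 1136$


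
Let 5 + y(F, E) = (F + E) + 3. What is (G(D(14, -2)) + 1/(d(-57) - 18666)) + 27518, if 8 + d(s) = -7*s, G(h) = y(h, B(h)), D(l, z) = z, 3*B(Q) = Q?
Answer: 1508418497/54825 ≈ 27513.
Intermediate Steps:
B(Q) = Q/3
y(F, E) = -2 + E + F (y(F, E) = -5 + ((F + E) + 3) = -5 + ((E + F) + 3) = -5 + (3 + E + F) = -2 + E + F)
G(h) = -2 + 4*h/3 (G(h) = -2 + h/3 + h = -2 + 4*h/3)
d(s) = -8 - 7*s
(G(D(14, -2)) + 1/(d(-57) - 18666)) + 27518 = ((-2 + (4/3)*(-2)) + 1/((-8 - 7*(-57)) - 18666)) + 27518 = ((-2 - 8/3) + 1/((-8 + 399) - 18666)) + 27518 = (-14/3 + 1/(391 - 18666)) + 27518 = (-14/3 + 1/(-18275)) + 27518 = (-14/3 - 1/18275) + 27518 = -255853/54825 + 27518 = 1508418497/54825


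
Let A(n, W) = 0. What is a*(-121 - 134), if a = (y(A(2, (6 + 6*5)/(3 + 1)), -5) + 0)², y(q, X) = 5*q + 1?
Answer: -255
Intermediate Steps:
y(q, X) = 1 + 5*q
a = 1 (a = ((1 + 5*0) + 0)² = ((1 + 0) + 0)² = (1 + 0)² = 1² = 1)
a*(-121 - 134) = 1*(-121 - 134) = 1*(-255) = -255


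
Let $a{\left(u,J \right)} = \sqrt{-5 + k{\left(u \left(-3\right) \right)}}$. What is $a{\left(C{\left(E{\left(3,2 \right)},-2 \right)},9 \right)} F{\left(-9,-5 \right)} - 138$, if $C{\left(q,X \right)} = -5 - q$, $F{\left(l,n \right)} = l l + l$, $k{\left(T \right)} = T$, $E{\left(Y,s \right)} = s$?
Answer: $150$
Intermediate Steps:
$F{\left(l,n \right)} = l + l^{2}$ ($F{\left(l,n \right)} = l^{2} + l = l + l^{2}$)
$a{\left(u,J \right)} = \sqrt{-5 - 3 u}$ ($a{\left(u,J \right)} = \sqrt{-5 + u \left(-3\right)} = \sqrt{-5 - 3 u}$)
$a{\left(C{\left(E{\left(3,2 \right)},-2 \right)},9 \right)} F{\left(-9,-5 \right)} - 138 = \sqrt{-5 - 3 \left(-5 - 2\right)} \left(- 9 \left(1 - 9\right)\right) - 138 = \sqrt{-5 - 3 \left(-5 - 2\right)} \left(\left(-9\right) \left(-8\right)\right) - 138 = \sqrt{-5 - -21} \cdot 72 - 138 = \sqrt{-5 + 21} \cdot 72 - 138 = \sqrt{16} \cdot 72 - 138 = 4 \cdot 72 - 138 = 288 - 138 = 150$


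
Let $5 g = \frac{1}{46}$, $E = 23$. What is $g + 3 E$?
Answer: $\frac{15871}{230} \approx 69.004$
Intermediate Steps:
$g = \frac{1}{230}$ ($g = \frac{1}{5 \cdot 46} = \frac{1}{5} \cdot \frac{1}{46} = \frac{1}{230} \approx 0.0043478$)
$g + 3 E = \frac{1}{230} + 3 \cdot 23 = \frac{1}{230} + 69 = \frac{15871}{230}$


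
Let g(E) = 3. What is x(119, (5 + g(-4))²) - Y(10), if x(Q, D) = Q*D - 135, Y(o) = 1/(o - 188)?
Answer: 1331619/178 ≈ 7481.0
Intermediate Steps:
Y(o) = 1/(-188 + o)
x(Q, D) = -135 + D*Q (x(Q, D) = D*Q - 135 = -135 + D*Q)
x(119, (5 + g(-4))²) - Y(10) = (-135 + (5 + 3)²*119) - 1/(-188 + 10) = (-135 + 8²*119) - 1/(-178) = (-135 + 64*119) - 1*(-1/178) = (-135 + 7616) + 1/178 = 7481 + 1/178 = 1331619/178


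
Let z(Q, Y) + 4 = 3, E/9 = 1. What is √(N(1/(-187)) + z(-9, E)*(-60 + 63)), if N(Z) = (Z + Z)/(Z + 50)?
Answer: I*√262230101/9349 ≈ 1.7321*I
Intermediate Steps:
E = 9 (E = 9*1 = 9)
z(Q, Y) = -1 (z(Q, Y) = -4 + 3 = -1)
N(Z) = 2*Z/(50 + Z) (N(Z) = (2*Z)/(50 + Z) = 2*Z/(50 + Z))
√(N(1/(-187)) + z(-9, E)*(-60 + 63)) = √(2/(-187*(50 + 1/(-187))) - (-60 + 63)) = √(2*(-1/187)/(50 - 1/187) - 1*3) = √(2*(-1/187)/(9349/187) - 3) = √(2*(-1/187)*(187/9349) - 3) = √(-2/9349 - 3) = √(-28049/9349) = I*√262230101/9349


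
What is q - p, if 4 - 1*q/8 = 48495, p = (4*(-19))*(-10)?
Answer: -388688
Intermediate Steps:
p = 760 (p = -76*(-10) = 760)
q = -387928 (q = 32 - 8*48495 = 32 - 387960 = -387928)
q - p = -387928 - 1*760 = -387928 - 760 = -388688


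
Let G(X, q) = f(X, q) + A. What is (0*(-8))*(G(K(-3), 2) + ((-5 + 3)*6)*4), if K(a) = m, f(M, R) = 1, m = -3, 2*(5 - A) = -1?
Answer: 0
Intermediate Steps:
A = 11/2 (A = 5 - ½*(-1) = 5 + ½ = 11/2 ≈ 5.5000)
K(a) = -3
G(X, q) = 13/2 (G(X, q) = 1 + 11/2 = 13/2)
(0*(-8))*(G(K(-3), 2) + ((-5 + 3)*6)*4) = (0*(-8))*(13/2 + ((-5 + 3)*6)*4) = 0*(13/2 - 2*6*4) = 0*(13/2 - 12*4) = 0*(13/2 - 48) = 0*(-83/2) = 0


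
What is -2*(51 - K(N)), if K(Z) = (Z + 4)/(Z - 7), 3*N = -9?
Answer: -511/5 ≈ -102.20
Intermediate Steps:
N = -3 (N = (⅓)*(-9) = -3)
K(Z) = (4 + Z)/(-7 + Z)
-2*(51 - K(N)) = -2*(51 - (4 - 3)/(-7 - 3)) = -2*(51 - 1/(-10)) = -2*(51 - (-1)/10) = -2*(51 - 1*(-⅒)) = -2*(51 + ⅒) = -2*511/10 = -511/5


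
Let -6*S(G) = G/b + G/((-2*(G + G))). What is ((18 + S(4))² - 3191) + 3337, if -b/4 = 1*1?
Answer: 275065/576 ≈ 477.54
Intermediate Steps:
b = -4 ≈ -4.0000
S(G) = 1/24 + G/24 (S(G) = -(G/(-4) + G/((-2*(G + G))))/6 = -(G*(-¼) + G/((-4*G)))/6 = -(-G/4 + G/((-4*G)))/6 = -(-G/4 + G*(-1/(4*G)))/6 = -(-G/4 - ¼)/6 = -(-¼ - G/4)/6 = 1/24 + G/24)
((18 + S(4))² - 3191) + 3337 = ((18 + (1/24 + (1/24)*4))² - 3191) + 3337 = ((18 + (1/24 + ⅙))² - 3191) + 3337 = ((18 + 5/24)² - 3191) + 3337 = ((437/24)² - 3191) + 3337 = (190969/576 - 3191) + 3337 = -1647047/576 + 3337 = 275065/576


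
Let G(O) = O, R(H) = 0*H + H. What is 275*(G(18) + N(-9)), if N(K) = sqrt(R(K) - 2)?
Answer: 4950 + 275*I*sqrt(11) ≈ 4950.0 + 912.07*I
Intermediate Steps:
R(H) = H (R(H) = 0 + H = H)
N(K) = sqrt(-2 + K) (N(K) = sqrt(K - 2) = sqrt(-2 + K))
275*(G(18) + N(-9)) = 275*(18 + sqrt(-2 - 9)) = 275*(18 + sqrt(-11)) = 275*(18 + I*sqrt(11)) = 4950 + 275*I*sqrt(11)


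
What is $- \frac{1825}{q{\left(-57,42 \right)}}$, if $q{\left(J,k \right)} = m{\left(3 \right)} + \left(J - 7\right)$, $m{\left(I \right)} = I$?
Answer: $\frac{1825}{61} \approx 29.918$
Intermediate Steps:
$q{\left(J,k \right)} = -4 + J$ ($q{\left(J,k \right)} = 3 + \left(J - 7\right) = 3 + \left(-7 + J\right) = -4 + J$)
$- \frac{1825}{q{\left(-57,42 \right)}} = - \frac{1825}{-4 - 57} = - \frac{1825}{-61} = \left(-1825\right) \left(- \frac{1}{61}\right) = \frac{1825}{61}$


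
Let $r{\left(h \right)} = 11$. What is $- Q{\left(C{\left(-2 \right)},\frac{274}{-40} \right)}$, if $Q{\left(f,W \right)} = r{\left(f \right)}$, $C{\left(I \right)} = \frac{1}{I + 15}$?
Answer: $-11$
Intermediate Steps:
$C{\left(I \right)} = \frac{1}{15 + I}$
$Q{\left(f,W \right)} = 11$
$- Q{\left(C{\left(-2 \right)},\frac{274}{-40} \right)} = \left(-1\right) 11 = -11$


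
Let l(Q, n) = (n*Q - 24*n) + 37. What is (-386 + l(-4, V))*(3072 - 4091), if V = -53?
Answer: -1156565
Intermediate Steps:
l(Q, n) = 37 - 24*n + Q*n (l(Q, n) = (Q*n - 24*n) + 37 = (-24*n + Q*n) + 37 = 37 - 24*n + Q*n)
(-386 + l(-4, V))*(3072 - 4091) = (-386 + (37 - 24*(-53) - 4*(-53)))*(3072 - 4091) = (-386 + (37 + 1272 + 212))*(-1019) = (-386 + 1521)*(-1019) = 1135*(-1019) = -1156565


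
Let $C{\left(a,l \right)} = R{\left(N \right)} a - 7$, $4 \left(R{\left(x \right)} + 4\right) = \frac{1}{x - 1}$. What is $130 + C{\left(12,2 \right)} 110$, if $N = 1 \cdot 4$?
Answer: $-5810$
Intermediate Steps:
$N = 4$
$R{\left(x \right)} = -4 + \frac{1}{4 \left(-1 + x\right)}$ ($R{\left(x \right)} = -4 + \frac{1}{4 \left(x - 1\right)} = -4 + \frac{1}{4 \left(-1 + x\right)}$)
$C{\left(a,l \right)} = -7 - \frac{47 a}{12}$ ($C{\left(a,l \right)} = \frac{17 - 64}{4 \left(-1 + 4\right)} a - 7 = \frac{17 - 64}{4 \cdot 3} a - 7 = \frac{1}{4} \cdot \frac{1}{3} \left(-47\right) a - 7 = - \frac{47 a}{12} - 7 = -7 - \frac{47 a}{12}$)
$130 + C{\left(12,2 \right)} 110 = 130 + \left(-7 - 47\right) 110 = 130 - 5940 = -5810$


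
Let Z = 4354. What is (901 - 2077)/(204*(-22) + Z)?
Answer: 588/67 ≈ 8.7761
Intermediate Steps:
(901 - 2077)/(204*(-22) + Z) = (901 - 2077)/(204*(-22) + 4354) = -1176/(-4488 + 4354) = -1176/(-134) = -1176*(-1/134) = 588/67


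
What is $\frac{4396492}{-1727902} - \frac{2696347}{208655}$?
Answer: $- \frac{2788186706127}{180267695905} \approx -15.467$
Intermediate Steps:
$\frac{4396492}{-1727902} - \frac{2696347}{208655} = 4396492 \left(- \frac{1}{1727902}\right) - \frac{2696347}{208655} = - \frac{2198246}{863951} - \frac{2696347}{208655} = - \frac{2788186706127}{180267695905}$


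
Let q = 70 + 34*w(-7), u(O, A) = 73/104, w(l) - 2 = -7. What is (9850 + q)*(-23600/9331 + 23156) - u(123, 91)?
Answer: 219069665822837/970424 ≈ 2.2575e+8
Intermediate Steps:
w(l) = -5 (w(l) = 2 - 7 = -5)
u(O, A) = 73/104 (u(O, A) = 73*(1/104) = 73/104)
q = -100 (q = 70 + 34*(-5) = 70 - 170 = -100)
(9850 + q)*(-23600/9331 + 23156) - u(123, 91) = (9850 - 100)*(-23600/9331 + 23156) - 1*73/104 = 9750*(-23600*1/9331 + 23156) - 73/104 = 9750*(-23600/9331 + 23156) - 73/104 = 9750*(216045036/9331) - 73/104 = 2106439101000/9331 - 73/104 = 219069665822837/970424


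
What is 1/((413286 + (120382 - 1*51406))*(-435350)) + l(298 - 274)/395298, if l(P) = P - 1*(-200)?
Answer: 7838236370917/13832317799081100 ≈ 0.00056666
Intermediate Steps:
l(P) = 200 + P (l(P) = P + 200 = 200 + P)
1/((413286 + (120382 - 1*51406))*(-435350)) + l(298 - 274)/395298 = 1/((413286 + (120382 - 1*51406))*(-435350)) + (200 + (298 - 274))/395298 = -1/435350/(413286 + (120382 - 51406)) + (200 + 24)*(1/395298) = -1/435350/(413286 + 68976) + 224*(1/395298) = -1/435350/482262 + 112/197649 = (1/482262)*(-1/435350) + 112/197649 = -1/209952761700 + 112/197649 = 7838236370917/13832317799081100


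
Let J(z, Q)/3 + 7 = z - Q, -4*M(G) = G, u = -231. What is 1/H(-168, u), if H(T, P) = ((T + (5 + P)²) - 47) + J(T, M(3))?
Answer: 4/201353 ≈ 1.9866e-5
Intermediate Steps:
M(G) = -G/4
J(z, Q) = -21 - 3*Q + 3*z (J(z, Q) = -21 + 3*(z - Q) = -21 + (-3*Q + 3*z) = -21 - 3*Q + 3*z)
H(T, P) = -263/4 + (5 + P)² + 4*T (H(T, P) = ((T + (5 + P)²) - 47) + (-21 - (-3)*3/4 + 3*T) = (-47 + T + (5 + P)²) + (-21 - 3*(-¾) + 3*T) = (-47 + T + (5 + P)²) + (-21 + 9/4 + 3*T) = (-47 + T + (5 + P)²) + (-75/4 + 3*T) = -263/4 + (5 + P)² + 4*T)
1/H(-168, u) = 1/(-263/4 + (5 - 231)² + 4*(-168)) = 1/(-263/4 + (-226)² - 672) = 1/(-263/4 + 51076 - 672) = 1/(201353/4) = 4/201353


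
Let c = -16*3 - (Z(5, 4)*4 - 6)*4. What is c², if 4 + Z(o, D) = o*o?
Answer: 129600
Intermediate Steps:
Z(o, D) = -4 + o² (Z(o, D) = -4 + o*o = -4 + o²)
c = -360 (c = -16*3 - ((-4 + 5²)*4 - 6)*4 = -48 - ((-4 + 25)*4 - 6)*4 = -48 - (21*4 - 6)*4 = -48 - (84 - 6)*4 = -48 - 78*4 = -48 - 1*312 = -48 - 312 = -360)
c² = (-360)² = 129600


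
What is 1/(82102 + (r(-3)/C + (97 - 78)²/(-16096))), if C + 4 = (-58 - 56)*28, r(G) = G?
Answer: 12860704/1055889243441 ≈ 1.2180e-5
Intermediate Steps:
C = -3196 (C = -4 + (-58 - 56)*28 = -4 - 114*28 = -4 - 3192 = -3196)
1/(82102 + (r(-3)/C + (97 - 78)²/(-16096))) = 1/(82102 + (-3/(-3196) + (97 - 78)²/(-16096))) = 1/(82102 + (-3*(-1/3196) + 19²*(-1/16096))) = 1/(82102 + (3/3196 + 361*(-1/16096))) = 1/(82102 + (3/3196 - 361/16096)) = 1/(82102 - 276367/12860704) = 1/(1055889243441/12860704) = 12860704/1055889243441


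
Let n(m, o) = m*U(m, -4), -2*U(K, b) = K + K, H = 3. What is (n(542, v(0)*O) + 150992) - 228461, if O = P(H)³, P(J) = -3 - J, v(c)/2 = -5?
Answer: -371233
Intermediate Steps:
v(c) = -10 (v(c) = 2*(-5) = -10)
U(K, b) = -K (U(K, b) = -(K + K)/2 = -K)
O = -216 (O = (-3 - 1*3)³ = (-3 - 3)³ = (-6)³ = -216)
n(m, o) = -m² (n(m, o) = m*(-m) = -m²)
(n(542, v(0)*O) + 150992) - 228461 = (-1*542² + 150992) - 228461 = (-1*293764 + 150992) - 228461 = (-293764 + 150992) - 228461 = -142772 - 228461 = -371233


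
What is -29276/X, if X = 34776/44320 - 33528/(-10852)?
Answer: -33847605040/4479207 ≈ -7556.6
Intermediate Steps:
X = 58229691/15030020 (X = 34776*(1/44320) - 33528*(-1/10852) = 4347/5540 + 8382/2713 = 58229691/15030020 ≈ 3.8742)
-29276/X = -29276/58229691/15030020 = -29276*15030020/58229691 = -33847605040/4479207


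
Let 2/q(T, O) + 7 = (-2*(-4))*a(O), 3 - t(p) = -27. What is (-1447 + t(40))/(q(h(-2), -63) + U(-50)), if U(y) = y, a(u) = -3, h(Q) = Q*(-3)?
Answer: 43927/1552 ≈ 28.303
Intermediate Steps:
h(Q) = -3*Q
t(p) = 30 (t(p) = 3 - 1*(-27) = 3 + 27 = 30)
q(T, O) = -2/31 (q(T, O) = 2/(-7 - 2*(-4)*(-3)) = 2/(-7 + 8*(-3)) = 2/(-7 - 24) = 2/(-31) = 2*(-1/31) = -2/31)
(-1447 + t(40))/(q(h(-2), -63) + U(-50)) = (-1447 + 30)/(-2/31 - 50) = -1417/(-1552/31) = -1417*(-31/1552) = 43927/1552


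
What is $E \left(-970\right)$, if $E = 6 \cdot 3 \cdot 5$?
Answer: $-87300$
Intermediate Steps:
$E = 90$ ($E = 18 \cdot 5 = 90$)
$E \left(-970\right) = 90 \left(-970\right) = -87300$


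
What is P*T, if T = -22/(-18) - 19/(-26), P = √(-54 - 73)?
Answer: 457*I*√127/234 ≈ 22.009*I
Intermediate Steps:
P = I*√127 (P = √(-127) = I*√127 ≈ 11.269*I)
T = 457/234 (T = -22*(-1/18) - 19*(-1/26) = 11/9 + 19/26 = 457/234 ≈ 1.9530)
P*T = (I*√127)*(457/234) = 457*I*√127/234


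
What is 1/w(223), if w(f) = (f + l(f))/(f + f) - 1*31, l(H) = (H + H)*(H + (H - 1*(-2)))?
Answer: 2/835 ≈ 0.0023952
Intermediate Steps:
l(H) = 2*H*(2 + 2*H) (l(H) = (2*H)*(H + (H + 2)) = (2*H)*(H + (2 + H)) = (2*H)*(2 + 2*H) = 2*H*(2 + 2*H))
w(f) = -31 + (f + 4*f*(1 + f))/(2*f) (w(f) = (f + 4*f*(1 + f))/(f + f) - 1*31 = (f + 4*f*(1 + f))/((2*f)) - 31 = (f + 4*f*(1 + f))*(1/(2*f)) - 31 = (f + 4*f*(1 + f))/(2*f) - 31 = -31 + (f + 4*f*(1 + f))/(2*f))
1/w(223) = 1/(-57/2 + 2*223) = 1/(-57/2 + 446) = 1/(835/2) = 2/835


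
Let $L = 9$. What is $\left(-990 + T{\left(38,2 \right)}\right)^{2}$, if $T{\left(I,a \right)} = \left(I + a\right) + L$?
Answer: $885481$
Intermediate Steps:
$T{\left(I,a \right)} = 9 + I + a$ ($T{\left(I,a \right)} = \left(I + a\right) + 9 = 9 + I + a$)
$\left(-990 + T{\left(38,2 \right)}\right)^{2} = \left(-990 + \left(9 + 38 + 2\right)\right)^{2} = \left(-990 + 49\right)^{2} = \left(-941\right)^{2} = 885481$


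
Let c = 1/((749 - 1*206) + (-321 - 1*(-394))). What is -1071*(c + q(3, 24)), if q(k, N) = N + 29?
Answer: -4995297/88 ≈ -56765.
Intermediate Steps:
q(k, N) = 29 + N
c = 1/616 (c = 1/((749 - 206) + (-321 + 394)) = 1/(543 + 73) = 1/616 ≈ 0.0016234)
-1071*(c + q(3, 24)) = -1071*(1/616 + (29 + 24)) = -1071*(1/616 + 53) = -1071*32649/616 = -4995297/88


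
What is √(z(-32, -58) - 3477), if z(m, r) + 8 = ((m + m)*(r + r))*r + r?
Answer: I*√434135 ≈ 658.89*I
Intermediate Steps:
z(m, r) = -8 + r + 4*m*r² (z(m, r) = -8 + (((m + m)*(r + r))*r + r) = -8 + (((2*m)*(2*r))*r + r) = -8 + ((4*m*r)*r + r) = -8 + (4*m*r² + r) = -8 + (r + 4*m*r²) = -8 + r + 4*m*r²)
√(z(-32, -58) - 3477) = √((-8 - 58 + 4*(-32)*(-58)²) - 3477) = √((-8 - 58 + 4*(-32)*3364) - 3477) = √((-8 - 58 - 430592) - 3477) = √(-430658 - 3477) = √(-434135) = I*√434135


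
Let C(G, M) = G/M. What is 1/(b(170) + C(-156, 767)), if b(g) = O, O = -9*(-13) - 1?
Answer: 59/6832 ≈ 0.0086358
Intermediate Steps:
O = 116 (O = 117 - 1 = 116)
b(g) = 116
1/(b(170) + C(-156, 767)) = 1/(116 - 156/767) = 1/(116 - 156*1/767) = 1/(116 - 12/59) = 1/(6832/59) = 59/6832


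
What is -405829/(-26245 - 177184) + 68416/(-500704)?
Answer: 5915075161/3183053563 ≈ 1.8583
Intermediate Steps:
-405829/(-26245 - 177184) + 68416/(-500704) = -405829/(-203429) + 68416*(-1/500704) = -405829*(-1/203429) - 2138/15647 = 405829/203429 - 2138/15647 = 5915075161/3183053563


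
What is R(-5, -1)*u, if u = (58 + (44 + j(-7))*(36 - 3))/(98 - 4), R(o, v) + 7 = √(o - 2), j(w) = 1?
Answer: -10801/94 + 1543*I*√7/94 ≈ -114.9 + 43.43*I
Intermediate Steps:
R(o, v) = -7 + √(-2 + o) (R(o, v) = -7 + √(o - 2) = -7 + √(-2 + o))
u = 1543/94 (u = (58 + (44 + 1)*(36 - 3))/(98 - 4) = (58 + 45*33)/94 = (58 + 1485)*(1/94) = 1543*(1/94) = 1543/94 ≈ 16.415)
R(-5, -1)*u = (-7 + √(-2 - 5))*(1543/94) = (-7 + √(-7))*(1543/94) = (-7 + I*√7)*(1543/94) = -10801/94 + 1543*I*√7/94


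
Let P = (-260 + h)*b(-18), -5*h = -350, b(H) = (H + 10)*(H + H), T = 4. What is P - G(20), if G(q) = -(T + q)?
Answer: -54696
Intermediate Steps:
b(H) = 2*H*(10 + H) (b(H) = (10 + H)*(2*H) = 2*H*(10 + H))
h = 70 (h = -⅕*(-350) = 70)
G(q) = -4 - q (G(q) = -(4 + q) = -4 - q)
P = -54720 (P = (-260 + 70)*(2*(-18)*(10 - 18)) = -380*(-18)*(-8) = -190*288 = -54720)
P - G(20) = -54720 - (-4 - 1*20) = -54720 - (-4 - 20) = -54720 - 1*(-24) = -54720 + 24 = -54696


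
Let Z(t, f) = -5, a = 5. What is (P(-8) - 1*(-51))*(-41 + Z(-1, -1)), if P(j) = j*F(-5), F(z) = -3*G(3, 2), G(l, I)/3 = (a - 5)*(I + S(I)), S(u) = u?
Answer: -2346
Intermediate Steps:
G(l, I) = 0 (G(l, I) = 3*((5 - 5)*(I + I)) = 3*(0*(2*I)) = 3*0 = 0)
F(z) = 0 (F(z) = -3*0 = 0)
P(j) = 0 (P(j) = j*0 = 0)
(P(-8) - 1*(-51))*(-41 + Z(-1, -1)) = (0 - 1*(-51))*(-41 - 5) = (0 + 51)*(-46) = 51*(-46) = -2346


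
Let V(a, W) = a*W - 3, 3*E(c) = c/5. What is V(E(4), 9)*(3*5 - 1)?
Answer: -42/5 ≈ -8.4000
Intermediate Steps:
E(c) = c/15 (E(c) = (c/5)/3 = c/15)
V(a, W) = -3 + W*a (V(a, W) = W*a - 3 = -3 + W*a)
V(E(4), 9)*(3*5 - 1) = (-3 + 9*((1/15)*4))*(3*5 - 1) = (-3 + 9*(4/15))*(15 - 1) = (-3 + 12/5)*14 = -⅗*14 = -42/5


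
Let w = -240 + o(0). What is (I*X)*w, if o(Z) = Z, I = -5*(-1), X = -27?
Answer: 32400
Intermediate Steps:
I = 5
w = -240 (w = -240 + 0 = -240)
(I*X)*w = (5*(-27))*(-240) = -135*(-240) = 32400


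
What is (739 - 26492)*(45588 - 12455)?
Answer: -853274149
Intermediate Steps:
(739 - 26492)*(45588 - 12455) = -25753*33133 = -853274149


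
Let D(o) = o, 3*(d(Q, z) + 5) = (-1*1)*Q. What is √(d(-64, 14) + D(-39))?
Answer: 2*I*√51/3 ≈ 4.761*I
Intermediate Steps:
d(Q, z) = -5 - Q/3 (d(Q, z) = -5 + ((-1*1)*Q)/3 = -5 + (-Q)/3 = -5 - Q/3)
√(d(-64, 14) + D(-39)) = √((-5 - ⅓*(-64)) - 39) = √((-5 + 64/3) - 39) = √(49/3 - 39) = √(-68/3) = 2*I*√51/3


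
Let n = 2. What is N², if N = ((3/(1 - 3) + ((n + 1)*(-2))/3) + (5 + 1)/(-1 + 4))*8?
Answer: 144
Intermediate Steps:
N = -12 (N = ((3/(1 - 3) + ((2 + 1)*(-2))/3) + (5 + 1)/(-1 + 4))*8 = ((3/(-2) + (3*(-2))*(⅓)) + 6/3)*8 = ((3*(-½) - 6*⅓) + 6*(⅓))*8 = ((-3/2 - 2) + 2)*8 = (-7/2 + 2)*8 = -3/2*8 = -12)
N² = (-12)² = 144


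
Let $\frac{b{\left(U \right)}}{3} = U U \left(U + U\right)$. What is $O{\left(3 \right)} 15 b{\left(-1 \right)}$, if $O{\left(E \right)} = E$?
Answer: $-270$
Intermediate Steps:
$b{\left(U \right)} = 6 U^{3}$ ($b{\left(U \right)} = 3 U U \left(U + U\right) = 3 U^{2} \cdot 2 U = 3 \cdot 2 U^{3} = 6 U^{3}$)
$O{\left(3 \right)} 15 b{\left(-1 \right)} = 3 \cdot 15 \cdot 6 \left(-1\right)^{3} = 45 \cdot 6 \left(-1\right) = 45 \left(-6\right) = -270$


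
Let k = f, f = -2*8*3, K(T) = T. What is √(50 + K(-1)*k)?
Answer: 7*√2 ≈ 9.8995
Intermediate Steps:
f = -48 (f = -16*3 = -48)
k = -48
√(50 + K(-1)*k) = √(50 - 1*(-48)) = √(50 + 48) = √98 = 7*√2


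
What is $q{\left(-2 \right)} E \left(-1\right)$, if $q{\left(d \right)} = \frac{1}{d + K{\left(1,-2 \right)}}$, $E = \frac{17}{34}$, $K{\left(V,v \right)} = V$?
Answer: $\frac{1}{2} \approx 0.5$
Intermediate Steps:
$E = \frac{1}{2}$ ($E = 17 \cdot \frac{1}{34} = \frac{1}{2} \approx 0.5$)
$q{\left(d \right)} = \frac{1}{1 + d}$ ($q{\left(d \right)} = \frac{1}{d + 1} = \frac{1}{1 + d}$)
$q{\left(-2 \right)} E \left(-1\right) = \frac{1}{1 - 2} \cdot \frac{1}{2} \left(-1\right) = \frac{1}{-1} \cdot \frac{1}{2} \left(-1\right) = \left(-1\right) \frac{1}{2} \left(-1\right) = \left(- \frac{1}{2}\right) \left(-1\right) = \frac{1}{2}$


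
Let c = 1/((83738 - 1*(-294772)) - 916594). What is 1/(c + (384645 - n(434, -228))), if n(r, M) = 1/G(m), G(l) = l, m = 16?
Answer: 2152336/827885146195 ≈ 2.5998e-6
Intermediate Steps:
n(r, M) = 1/16
c = -1/538084 (c = 1/((83738 + 294772) - 916594) = 1/(378510 - 916594) = 1/(-538084) = -1/538084 ≈ -1.8584e-6)
1/(c + (384645 - n(434, -228))) = 1/(-1/538084 + (384645 - 1*1/16)) = 1/(-1/538084 + (384645 - 1/16)) = 1/(-1/538084 + 6154319/16) = 1/(827885146195/2152336) = 2152336/827885146195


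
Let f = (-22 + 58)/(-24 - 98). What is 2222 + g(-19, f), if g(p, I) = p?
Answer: 2203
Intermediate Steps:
f = -18/61 (f = 36/(-122) = 36*(-1/122) = -18/61 ≈ -0.29508)
2222 + g(-19, f) = 2222 - 19 = 2203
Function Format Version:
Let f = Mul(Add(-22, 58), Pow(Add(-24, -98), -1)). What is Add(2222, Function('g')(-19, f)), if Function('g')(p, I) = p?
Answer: 2203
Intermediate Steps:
f = Rational(-18, 61) (f = Mul(36, Pow(-122, -1)) = Mul(36, Rational(-1, 122)) = Rational(-18, 61) ≈ -0.29508)
Add(2222, Function('g')(-19, f)) = Add(2222, -19) = 2203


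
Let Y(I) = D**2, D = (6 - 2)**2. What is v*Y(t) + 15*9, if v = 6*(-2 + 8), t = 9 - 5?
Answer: 9351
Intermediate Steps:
t = 4
D = 16 (D = 4**2 = 16)
v = 36 (v = 6*6 = 36)
Y(I) = 256 (Y(I) = 16**2 = 256)
v*Y(t) + 15*9 = 36*256 + 15*9 = 9216 + 135 = 9351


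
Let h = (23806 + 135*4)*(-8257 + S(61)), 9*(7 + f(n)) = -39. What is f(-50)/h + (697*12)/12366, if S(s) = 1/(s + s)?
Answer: 17093937673024/25273029130209 ≈ 0.67637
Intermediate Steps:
f(n) = -34/3 (f(n) = -7 + (1/9)*(-39) = -7 - 13/3 = -34/3)
S(s) = 1/(2*s)
h = -12262508069/61 (h = (23806 + 135*4)*(-8257 + (1/2)/61) = (23806 + 540)*(-8257 + (1/2)*(1/61)) = 24346*(-8257 + 1/122) = 24346*(-1007353/122) = -12262508069/61 ≈ -2.0102e+8)
f(-50)/h + (697*12)/12366 = -34/(3*(-12262508069/61)) + (697*12)/12366 = -34/3*(-61/12262508069) + 8364*(1/12366) = 2074/36787524207 + 1394/2061 = 17093937673024/25273029130209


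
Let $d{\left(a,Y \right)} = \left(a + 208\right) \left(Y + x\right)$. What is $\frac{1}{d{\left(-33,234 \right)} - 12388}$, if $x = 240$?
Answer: $\frac{1}{70562} \approx 1.4172 \cdot 10^{-5}$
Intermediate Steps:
$d{\left(a,Y \right)} = \left(208 + a\right) \left(240 + Y\right)$ ($d{\left(a,Y \right)} = \left(a + 208\right) \left(Y + 240\right) = \left(208 + a\right) \left(240 + Y\right)$)
$\frac{1}{d{\left(-33,234 \right)} - 12388} = \frac{1}{\left(49920 + 208 \cdot 234 + 240 \left(-33\right) + 234 \left(-33\right)\right) - 12388} = \frac{1}{\left(49920 + 48672 - 7920 - 7722\right) - 12388} = \frac{1}{82950 - 12388} = \frac{1}{70562}$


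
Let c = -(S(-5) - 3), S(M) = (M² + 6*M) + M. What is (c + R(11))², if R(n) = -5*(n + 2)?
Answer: 2704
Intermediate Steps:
R(n) = -10 - 5*n (R(n) = -5*(2 + n) = -10 - 5*n)
S(M) = M² + 7*M
c = 13 (c = -(-5*(7 - 5) - 3) = -(-5*2 - 3) = -(-10 - 3) = -1*(-13) = 13)
(c + R(11))² = (13 + (-10 - 5*11))² = (13 + (-10 - 55))² = (13 - 65)² = (-52)² = 2704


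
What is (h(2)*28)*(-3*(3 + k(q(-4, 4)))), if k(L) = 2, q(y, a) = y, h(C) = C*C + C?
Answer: -2520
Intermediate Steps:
h(C) = C + C**2 (h(C) = C**2 + C = C + C**2)
(h(2)*28)*(-3*(3 + k(q(-4, 4)))) = ((2*(1 + 2))*28)*(-3*(3 + 2)) = ((2*3)*28)*(-3*5) = (6*28)*(-15) = 168*(-15) = -2520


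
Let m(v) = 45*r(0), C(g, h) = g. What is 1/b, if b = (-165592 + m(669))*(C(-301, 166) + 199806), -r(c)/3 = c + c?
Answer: -1/33036431960 ≈ -3.0270e-11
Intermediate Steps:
r(c) = -6*c (r(c) = -3*(c + c) = -6*c)
m(v) = 0 (m(v) = 45*(-6*0) = 45*0 = 0)
b = -33036431960 (b = (-165592 + 0)*(-301 + 199806) = -165592*199505 = -33036431960)
1/b = 1/(-33036431960) = -1/33036431960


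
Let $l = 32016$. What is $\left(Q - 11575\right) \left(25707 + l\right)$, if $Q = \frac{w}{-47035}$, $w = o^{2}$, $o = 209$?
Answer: $- \frac{31428661503738}{47035} \approx -6.682 \cdot 10^{8}$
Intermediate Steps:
$w = 43681$ ($w = 209^{2} = 43681$)
$Q = - \frac{43681}{47035}$ ($Q = \frac{43681}{-47035} = 43681 \left(- \frac{1}{47035}\right) = - \frac{43681}{47035} \approx -0.92869$)
$\left(Q - 11575\right) \left(25707 + l\right) = \left(- \frac{43681}{47035} - 11575\right) \left(25707 + 32016\right) = \left(- \frac{544473806}{47035}\right) 57723 = - \frac{31428661503738}{47035}$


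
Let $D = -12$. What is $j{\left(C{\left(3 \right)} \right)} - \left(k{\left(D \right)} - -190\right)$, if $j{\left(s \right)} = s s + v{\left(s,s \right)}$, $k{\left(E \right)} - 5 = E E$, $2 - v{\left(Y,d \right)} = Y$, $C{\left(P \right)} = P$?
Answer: $-331$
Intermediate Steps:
$v{\left(Y,d \right)} = 2 - Y$
$k{\left(E \right)} = 5 + E^{2}$ ($k{\left(E \right)} = 5 + E E = 5 + E^{2}$)
$j{\left(s \right)} = 2 + s^{2} - s$ ($j{\left(s \right)} = s s - \left(-2 + s\right) = s^{2} - \left(-2 + s\right) = 2 + s^{2} - s$)
$j{\left(C{\left(3 \right)} \right)} - \left(k{\left(D \right)} - -190\right) = \left(2 + 3^{2} - 3\right) - \left(\left(5 + \left(-12\right)^{2}\right) - -190\right) = \left(2 + 9 - 3\right) - \left(\left(5 + 144\right) + 190\right) = 8 - \left(149 + 190\right) = 8 - 339 = -331$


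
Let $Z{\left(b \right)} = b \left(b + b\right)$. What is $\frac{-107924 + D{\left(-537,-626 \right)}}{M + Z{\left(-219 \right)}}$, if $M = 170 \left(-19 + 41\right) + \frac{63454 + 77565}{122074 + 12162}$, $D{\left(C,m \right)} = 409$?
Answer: $- \frac{14432383540}{13378369251} \approx -1.0788$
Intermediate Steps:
$Z{\left(b \right)} = 2 b^{2}$ ($Z{\left(b \right)} = b 2 b = 2 b^{2}$)
$M = \frac{502183659}{134236}$ ($M = 170 \cdot 22 + \frac{141019}{134236} = 3740 + 141019 \cdot \frac{1}{134236} = 3740 + \frac{141019}{134236} = \frac{502183659}{134236} \approx 3741.1$)
$\frac{-107924 + D{\left(-537,-626 \right)}}{M + Z{\left(-219 \right)}} = \frac{-107924 + 409}{\frac{502183659}{134236} + 2 \left(-219\right)^{2}} = - \frac{107515}{\frac{502183659}{134236} + 2 \cdot 47961} = - \frac{107515}{\frac{502183659}{134236} + 95922} = - \frac{107515}{\frac{13378369251}{134236}} = \left(-107515\right) \frac{134236}{13378369251} = - \frac{14432383540}{13378369251}$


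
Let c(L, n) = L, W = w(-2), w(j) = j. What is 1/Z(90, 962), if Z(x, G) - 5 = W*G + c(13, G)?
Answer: -1/1906 ≈ -0.00052466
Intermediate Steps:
W = -2
Z(x, G) = 18 - 2*G (Z(x, G) = 5 + (-2*G + 13) = 5 + (13 - 2*G) = 18 - 2*G)
1/Z(90, 962) = 1/(18 - 2*962) = 1/(18 - 1924) = 1/(-1906) = -1/1906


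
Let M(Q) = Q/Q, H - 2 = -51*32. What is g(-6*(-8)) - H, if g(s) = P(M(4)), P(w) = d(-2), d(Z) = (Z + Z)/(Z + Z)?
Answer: 1631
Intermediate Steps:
d(Z) = 1 (d(Z) = (2*Z)/((2*Z)) = (2*Z)*(1/(2*Z)) = 1)
H = -1630 (H = 2 - 51*32 = 2 - 1632 = -1630)
M(Q) = 1
P(w) = 1
g(s) = 1
g(-6*(-8)) - H = 1 - 1*(-1630) = 1 + 1630 = 1631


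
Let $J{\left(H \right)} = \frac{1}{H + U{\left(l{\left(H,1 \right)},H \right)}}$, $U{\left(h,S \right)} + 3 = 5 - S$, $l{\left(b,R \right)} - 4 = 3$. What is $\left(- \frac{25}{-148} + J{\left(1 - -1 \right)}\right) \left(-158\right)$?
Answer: $- \frac{7821}{74} \approx -105.69$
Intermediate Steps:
$l{\left(b,R \right)} = 7$ ($l{\left(b,R \right)} = 4 + 3 = 7$)
$U{\left(h,S \right)} = 2 - S$ ($U{\left(h,S \right)} = -3 - \left(-5 + S\right) = 2 - S$)
$J{\left(H \right)} = \frac{1}{2}$ ($J{\left(H \right)} = \frac{1}{H - \left(-2 + H\right)} = \frac{1}{2}$)
$\left(- \frac{25}{-148} + J{\left(1 - -1 \right)}\right) \left(-158\right) = \left(- \frac{25}{-148} + \frac{1}{2}\right) \left(-158\right) = \left(\left(-25\right) \left(- \frac{1}{148}\right) + \frac{1}{2}\right) \left(-158\right) = \left(\frac{25}{148} + \frac{1}{2}\right) \left(-158\right) = \frac{99}{148} \left(-158\right) = - \frac{7821}{74}$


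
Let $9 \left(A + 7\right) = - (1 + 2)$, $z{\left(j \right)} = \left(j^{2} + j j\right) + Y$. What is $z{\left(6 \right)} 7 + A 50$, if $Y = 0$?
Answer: $\frac{412}{3} \approx 137.33$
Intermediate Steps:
$z{\left(j \right)} = 2 j^{2}$ ($z{\left(j \right)} = \left(j^{2} + j j\right) + 0 = \left(j^{2} + j^{2}\right) + 0 = 2 j^{2} + 0 = 2 j^{2}$)
$A = - \frac{22}{3}$ ($A = -7 + \frac{\left(-1\right) \left(1 + 2\right)}{9} = -7 + \frac{\left(-1\right) 3}{9} = -7 + \frac{1}{9} \left(-3\right) = -7 - \frac{1}{3} = - \frac{22}{3} \approx -7.3333$)
$z{\left(6 \right)} 7 + A 50 = 2 \cdot 6^{2} \cdot 7 - \frac{1100}{3} = 2 \cdot 36 \cdot 7 - \frac{1100}{3} = 72 \cdot 7 - \frac{1100}{3} = 504 - \frac{1100}{3} = \frac{412}{3}$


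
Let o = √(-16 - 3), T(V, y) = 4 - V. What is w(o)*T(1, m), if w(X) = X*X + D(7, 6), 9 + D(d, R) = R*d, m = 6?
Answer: 42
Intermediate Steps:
D(d, R) = -9 + R*d
o = I*√19 (o = √(-19) = I*√19 ≈ 4.3589*I)
w(X) = 33 + X² (w(X) = X*X + (-9 + 6*7) = X² + (-9 + 42) = X² + 33 = 33 + X²)
w(o)*T(1, m) = (33 + (I*√19)²)*(4 - 1*1) = (33 - 19)*(4 - 1) = 14*3 = 42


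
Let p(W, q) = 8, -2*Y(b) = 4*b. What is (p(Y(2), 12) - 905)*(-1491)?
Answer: 1337427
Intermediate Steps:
Y(b) = -2*b
(p(Y(2), 12) - 905)*(-1491) = (8 - 905)*(-1491) = -897*(-1491) = 1337427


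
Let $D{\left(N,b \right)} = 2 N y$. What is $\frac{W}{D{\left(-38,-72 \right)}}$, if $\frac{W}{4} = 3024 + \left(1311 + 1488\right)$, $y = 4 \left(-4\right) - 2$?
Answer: $\frac{647}{38} \approx 17.026$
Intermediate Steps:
$y = -18$ ($y = -16 - 2 = -18$)
$D{\left(N,b \right)} = - 36 N$ ($D{\left(N,b \right)} = 2 N \left(-18\right) = - 36 N$)
$W = 23292$ ($W = 4 \left(3024 + \left(1311 + 1488\right)\right) = 4 \left(3024 + 2799\right) = 4 \cdot 5823 = 23292$)
$\frac{W}{D{\left(-38,-72 \right)}} = \frac{23292}{\left(-36\right) \left(-38\right)} = \frac{23292}{1368} = 23292 \cdot \frac{1}{1368} = \frac{647}{38}$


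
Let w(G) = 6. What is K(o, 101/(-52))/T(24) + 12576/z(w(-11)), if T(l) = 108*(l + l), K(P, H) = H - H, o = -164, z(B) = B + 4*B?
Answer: 2096/5 ≈ 419.20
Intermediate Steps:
z(B) = 5*B
K(P, H) = 0
T(l) = 216*l (T(l) = 108*(2*l) = 216*l)
K(o, 101/(-52))/T(24) + 12576/z(w(-11)) = 0/((216*24)) + 12576/((5*6)) = 0/5184 + 12576/30 = 0*(1/5184) + 12576*(1/30) = 0 + 2096/5 = 2096/5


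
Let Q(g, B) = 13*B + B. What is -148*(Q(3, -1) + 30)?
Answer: -2368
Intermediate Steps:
Q(g, B) = 14*B
-148*(Q(3, -1) + 30) = -148*(14*(-1) + 30) = -148*(-14 + 30) = -148*16 = -2368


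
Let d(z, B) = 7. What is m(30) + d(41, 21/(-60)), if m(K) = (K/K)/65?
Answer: 456/65 ≈ 7.0154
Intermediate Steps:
m(K) = 1/65 (m(K) = 1*(1/65) = 1/65)
m(30) + d(41, 21/(-60)) = 1/65 + 7 = 456/65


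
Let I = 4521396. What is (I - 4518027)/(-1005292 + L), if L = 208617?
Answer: -3369/796675 ≈ -0.0042288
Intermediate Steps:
(I - 4518027)/(-1005292 + L) = (4521396 - 4518027)/(-1005292 + 208617) = 3369/(-796675) = 3369*(-1/796675) = -3369/796675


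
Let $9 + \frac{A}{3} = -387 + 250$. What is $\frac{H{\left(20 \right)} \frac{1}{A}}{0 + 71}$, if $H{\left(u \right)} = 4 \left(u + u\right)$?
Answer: $- \frac{80}{15549} \approx -0.005145$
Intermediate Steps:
$A = -438$ ($A = -27 + 3 \left(-387 + 250\right) = -27 + 3 \left(-137\right) = -27 - 411 = -438$)
$H{\left(u \right)} = 8 u$ ($H{\left(u \right)} = 4 \cdot 2 u = 8 u$)
$\frac{H{\left(20 \right)} \frac{1}{A}}{0 + 71} = \frac{8 \cdot 20 \frac{1}{-438}}{0 + 71} = \frac{160 \left(- \frac{1}{438}\right)}{71} = \left(- \frac{80}{219}\right) \frac{1}{71} = - \frac{80}{15549}$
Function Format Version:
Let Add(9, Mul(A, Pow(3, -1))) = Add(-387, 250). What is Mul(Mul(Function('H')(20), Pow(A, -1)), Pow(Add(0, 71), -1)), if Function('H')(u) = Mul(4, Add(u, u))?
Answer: Rational(-80, 15549) ≈ -0.0051450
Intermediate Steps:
A = -438 (A = Add(-27, Mul(3, Add(-387, 250))) = Add(-27, Mul(3, -137)) = Add(-27, -411) = -438)
Function('H')(u) = Mul(8, u) (Function('H')(u) = Mul(4, Mul(2, u)) = Mul(8, u))
Mul(Mul(Function('H')(20), Pow(A, -1)), Pow(Add(0, 71), -1)) = Mul(Mul(Mul(8, 20), Pow(-438, -1)), Pow(Add(0, 71), -1)) = Mul(Mul(160, Rational(-1, 438)), Pow(71, -1)) = Mul(Rational(-80, 219), Rational(1, 71)) = Rational(-80, 15549)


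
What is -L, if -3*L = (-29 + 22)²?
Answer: 49/3 ≈ 16.333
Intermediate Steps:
L = -49/3 (L = -(-29 + 22)²/3 = -⅓*(-7)² = -⅓*49 = -49/3 ≈ -16.333)
-L = -1*(-49/3) = 49/3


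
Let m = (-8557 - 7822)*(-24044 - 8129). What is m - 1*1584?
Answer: 526959983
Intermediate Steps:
m = 526961567 (m = -16379*(-32173) = 526961567)
m - 1*1584 = 526961567 - 1*1584 = 526961567 - 1584 = 526959983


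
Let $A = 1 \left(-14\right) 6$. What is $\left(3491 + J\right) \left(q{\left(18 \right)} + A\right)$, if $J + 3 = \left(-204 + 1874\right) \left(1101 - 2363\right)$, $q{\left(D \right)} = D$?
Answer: $138867432$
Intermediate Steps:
$J = -2107543$ ($J = -3 + \left(-204 + 1874\right) \left(1101 - 2363\right) = -3 + 1670 \left(-1262\right) = -3 - 2107540 = -2107543$)
$A = -84$ ($A = \left(-14\right) 6 = -84$)
$\left(3491 + J\right) \left(q{\left(18 \right)} + A\right) = \left(3491 - 2107543\right) \left(18 - 84\right) = \left(-2104052\right) \left(-66\right) = 138867432$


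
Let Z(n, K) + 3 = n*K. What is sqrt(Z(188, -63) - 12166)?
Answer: I*sqrt(24013) ≈ 154.96*I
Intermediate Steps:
Z(n, K) = -3 + K*n (Z(n, K) = -3 + n*K = -3 + K*n)
sqrt(Z(188, -63) - 12166) = sqrt((-3 - 63*188) - 12166) = sqrt((-3 - 11844) - 12166) = sqrt(-11847 - 12166) = sqrt(-24013) = I*sqrt(24013)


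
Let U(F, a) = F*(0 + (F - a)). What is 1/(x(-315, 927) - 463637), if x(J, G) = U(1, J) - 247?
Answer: -1/463568 ≈ -2.1572e-6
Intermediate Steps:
U(F, a) = F*(F - a)
x(J, G) = -246 - J (x(J, G) = 1*(1 - J) - 247 = (1 - J) - 247 = -246 - J)
1/(x(-315, 927) - 463637) = 1/((-246 - 1*(-315)) - 463637) = 1/((-246 + 315) - 463637) = 1/(69 - 463637) = 1/(-463568) = -1/463568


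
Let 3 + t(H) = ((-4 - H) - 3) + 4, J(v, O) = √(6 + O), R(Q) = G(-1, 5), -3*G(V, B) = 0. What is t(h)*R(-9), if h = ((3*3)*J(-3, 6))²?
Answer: 0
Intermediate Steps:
G(V, B) = 0 (G(V, B) = -⅓*0 = 0)
R(Q) = 0
h = 972 (h = ((3*3)*√(6 + 6))² = (9*√12)² = (9*(2*√3))² = (18*√3)² = 972)
t(H) = -6 - H (t(H) = -3 + (((-4 - H) - 3) + 4) = -3 + ((-7 - H) + 4) = -3 + (-3 - H) = -6 - H)
t(h)*R(-9) = (-6 - 1*972)*0 = (-6 - 972)*0 = -978*0 = 0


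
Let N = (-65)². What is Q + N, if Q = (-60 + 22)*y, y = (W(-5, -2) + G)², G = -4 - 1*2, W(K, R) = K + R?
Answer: -2197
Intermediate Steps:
G = -6 (G = -4 - 2 = -6)
y = 169 (y = ((-5 - 2) - 6)² = (-7 - 6)² = (-13)² = 169)
N = 4225
Q = -6422 (Q = (-60 + 22)*169 = -38*169 = -6422)
Q + N = -6422 + 4225 = -2197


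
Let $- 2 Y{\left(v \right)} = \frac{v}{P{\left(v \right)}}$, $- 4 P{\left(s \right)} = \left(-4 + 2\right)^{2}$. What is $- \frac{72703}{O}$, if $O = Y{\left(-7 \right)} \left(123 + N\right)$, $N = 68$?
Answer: $\frac{145406}{1337} \approx 108.76$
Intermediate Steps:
$P{\left(s \right)} = -1$ ($P{\left(s \right)} = - \frac{\left(-4 + 2\right)^{2}}{4} = - \frac{\left(-2\right)^{2}}{4} = \left(- \frac{1}{4}\right) 4 = -1$)
$Y{\left(v \right)} = \frac{v}{2}$ ($Y{\left(v \right)} = - \frac{v \frac{1}{-1}}{2} = - \frac{v \left(-1\right)}{2} = - \frac{\left(-1\right) v}{2} = \frac{v}{2}$)
$O = - \frac{1337}{2}$ ($O = \frac{1}{2} \left(-7\right) \left(123 + 68\right) = \left(- \frac{7}{2}\right) 191 = - \frac{1337}{2} \approx -668.5$)
$- \frac{72703}{O} = - \frac{72703}{- \frac{1337}{2}} = \left(-72703\right) \left(- \frac{2}{1337}\right) = \frac{145406}{1337}$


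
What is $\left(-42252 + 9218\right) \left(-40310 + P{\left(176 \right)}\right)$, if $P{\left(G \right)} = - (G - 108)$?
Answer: $1333846852$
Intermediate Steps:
$P{\left(G \right)} = 108 - G$ ($P{\left(G \right)} = - (G - 108) = - (-108 + G) = 108 - G$)
$\left(-42252 + 9218\right) \left(-40310 + P{\left(176 \right)}\right) = \left(-42252 + 9218\right) \left(-40310 + \left(108 - 176\right)\right) = - 33034 \left(-40310 + \left(108 - 176\right)\right) = - 33034 \left(-40310 - 68\right) = \left(-33034\right) \left(-40378\right) = 1333846852$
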